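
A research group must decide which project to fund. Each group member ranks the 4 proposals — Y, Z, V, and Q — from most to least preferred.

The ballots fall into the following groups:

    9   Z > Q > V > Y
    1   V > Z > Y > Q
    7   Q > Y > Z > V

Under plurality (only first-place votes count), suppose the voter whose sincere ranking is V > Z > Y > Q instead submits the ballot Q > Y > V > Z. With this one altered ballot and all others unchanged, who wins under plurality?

Z

First-place totals with the altered ballot: Y 0, Z 9, V 0, Q 8.
The winner is unchanged: still Z.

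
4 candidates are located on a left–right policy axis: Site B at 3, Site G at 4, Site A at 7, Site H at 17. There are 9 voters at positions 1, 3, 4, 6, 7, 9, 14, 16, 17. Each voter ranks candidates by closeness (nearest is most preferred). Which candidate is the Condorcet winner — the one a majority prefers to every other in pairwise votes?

With single-peaked preferences on a line, the Condorcet winner is the candidate closest to the median voter.
The median voter (position 7) is closest to Site A at 7.
Check: Site A vs Site H — voters closer to Site A: 6 of 9.

Site A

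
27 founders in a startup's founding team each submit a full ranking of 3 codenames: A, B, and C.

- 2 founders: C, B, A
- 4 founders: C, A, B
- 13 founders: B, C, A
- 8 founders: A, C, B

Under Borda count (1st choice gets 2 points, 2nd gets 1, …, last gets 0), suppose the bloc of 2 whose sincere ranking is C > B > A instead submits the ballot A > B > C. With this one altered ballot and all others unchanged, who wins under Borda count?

Borda totals with the altered ballot: A 24, B 28, C 29.
The winner is unchanged: still C.

C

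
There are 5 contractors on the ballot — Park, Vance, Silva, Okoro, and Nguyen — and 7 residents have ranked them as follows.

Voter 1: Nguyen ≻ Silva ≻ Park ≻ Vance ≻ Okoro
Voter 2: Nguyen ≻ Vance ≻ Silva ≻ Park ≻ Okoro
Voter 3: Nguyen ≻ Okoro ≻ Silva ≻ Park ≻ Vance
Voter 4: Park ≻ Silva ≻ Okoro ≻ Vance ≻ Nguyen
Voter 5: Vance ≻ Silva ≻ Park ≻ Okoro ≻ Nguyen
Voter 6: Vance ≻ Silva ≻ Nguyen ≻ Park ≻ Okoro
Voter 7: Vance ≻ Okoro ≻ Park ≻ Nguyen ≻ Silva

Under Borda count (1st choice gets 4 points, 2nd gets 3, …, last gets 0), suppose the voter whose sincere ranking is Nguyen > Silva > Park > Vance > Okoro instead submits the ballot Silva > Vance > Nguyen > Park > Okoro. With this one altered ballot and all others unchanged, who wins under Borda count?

Vance

Borda totals with the altered ballot: Park 12, Vance 19, Silva 17, Okoro 9, Nguyen 13.
The winner is unchanged: still Vance.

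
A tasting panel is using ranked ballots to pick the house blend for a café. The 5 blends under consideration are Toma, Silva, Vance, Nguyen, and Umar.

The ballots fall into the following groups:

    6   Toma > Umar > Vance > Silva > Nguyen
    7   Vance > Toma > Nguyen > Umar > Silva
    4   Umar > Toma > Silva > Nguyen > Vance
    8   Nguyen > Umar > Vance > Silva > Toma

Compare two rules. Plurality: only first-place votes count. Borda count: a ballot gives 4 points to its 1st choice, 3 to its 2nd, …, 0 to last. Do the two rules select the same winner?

No

Plurality first-place counts: Toma 6, Silva 0, Vance 7, Nguyen 8, Umar 4 → Nguyen.
Borda totals: Toma 57, Silva 22, Vance 56, Nguyen 50, Umar 65 → Umar.
The two rules disagree: plurality picks Nguyen, Borda picks Umar.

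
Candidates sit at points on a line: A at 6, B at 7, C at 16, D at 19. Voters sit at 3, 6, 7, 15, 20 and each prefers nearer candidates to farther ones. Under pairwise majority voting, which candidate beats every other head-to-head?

With single-peaked preferences on a line, the Condorcet winner is the candidate closest to the median voter.
The median voter (position 7) is closest to B at 7.
Check: B vs A — voters closer to B: 3 of 5.

B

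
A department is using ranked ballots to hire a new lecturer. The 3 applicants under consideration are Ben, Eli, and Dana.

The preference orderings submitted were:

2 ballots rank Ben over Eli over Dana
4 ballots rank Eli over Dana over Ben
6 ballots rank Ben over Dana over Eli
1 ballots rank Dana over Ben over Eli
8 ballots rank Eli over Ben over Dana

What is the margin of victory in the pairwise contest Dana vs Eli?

Ballots ranking Dana above Eli: 6+1 = 7.
Ballots ranking Eli above Dana: 2+4+8 = 14.
Eli wins 14–7, a margin of 7.

7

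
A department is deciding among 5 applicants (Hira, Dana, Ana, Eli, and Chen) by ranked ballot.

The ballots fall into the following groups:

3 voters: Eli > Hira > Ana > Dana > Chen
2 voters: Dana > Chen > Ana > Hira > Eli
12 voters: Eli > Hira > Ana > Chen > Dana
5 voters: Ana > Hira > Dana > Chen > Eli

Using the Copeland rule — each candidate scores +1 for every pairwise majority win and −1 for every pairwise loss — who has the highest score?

Pairwise results:
  Hira vs Dana: Hira wins 20–2.
  Hira vs Ana: Hira wins 15–7.
  Hira vs Eli: Eli wins 15–7.
  Hira vs Chen: Hira wins 20–2.
  Dana vs Ana: Ana wins 20–2.
  Dana vs Eli: Eli wins 15–7.
  Dana vs Chen: Chen wins 12–10.
  Ana vs Eli: Eli wins 15–7.
  Ana vs Chen: Ana wins 20–2.
  Eli vs Chen: Eli wins 15–7.
Copeland scores (wins − losses):
  Hira: 3 − 1 = 2
  Dana: 0 − 4 = -4
  Ana: 2 − 2 = 0
  Eli: 4 − 0 = 4
  Chen: 1 − 3 = -2
Eli has the best Copeland score.

Eli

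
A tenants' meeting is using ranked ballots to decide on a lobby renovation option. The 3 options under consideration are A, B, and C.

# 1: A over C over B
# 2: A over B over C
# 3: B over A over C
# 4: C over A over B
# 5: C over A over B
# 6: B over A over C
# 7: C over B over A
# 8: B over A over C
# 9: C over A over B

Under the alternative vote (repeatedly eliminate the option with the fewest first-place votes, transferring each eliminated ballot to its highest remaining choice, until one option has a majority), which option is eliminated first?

Round 1: C 4, B 3, A 2. A has the fewest and is eliminated.
Round 2: C 5, B 4. C has a majority.

A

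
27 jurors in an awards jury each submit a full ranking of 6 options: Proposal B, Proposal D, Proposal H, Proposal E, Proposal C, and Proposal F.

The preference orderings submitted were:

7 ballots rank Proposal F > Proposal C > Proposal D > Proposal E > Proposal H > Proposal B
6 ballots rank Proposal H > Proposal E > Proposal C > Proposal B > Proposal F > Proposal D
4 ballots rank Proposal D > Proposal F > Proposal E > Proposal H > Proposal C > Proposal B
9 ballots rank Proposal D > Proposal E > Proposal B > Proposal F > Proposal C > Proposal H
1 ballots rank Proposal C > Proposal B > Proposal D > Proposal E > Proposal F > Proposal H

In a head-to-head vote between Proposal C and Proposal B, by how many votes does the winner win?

9

Ballots ranking Proposal C above Proposal B: 7+6+4+1 = 18.
Ballots ranking Proposal B above Proposal C: 9.
Proposal C wins 18–9, a margin of 9.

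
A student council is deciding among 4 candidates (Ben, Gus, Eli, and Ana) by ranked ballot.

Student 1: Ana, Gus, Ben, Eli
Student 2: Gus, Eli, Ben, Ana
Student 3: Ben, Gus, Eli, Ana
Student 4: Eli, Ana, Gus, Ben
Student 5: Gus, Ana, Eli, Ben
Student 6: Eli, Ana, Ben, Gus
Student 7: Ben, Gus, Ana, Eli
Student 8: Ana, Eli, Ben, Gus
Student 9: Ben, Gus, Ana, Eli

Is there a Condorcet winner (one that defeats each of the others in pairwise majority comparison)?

Head-to-head results (9 voters total):
Ben vs Gus: Ben wins 5–4.
Ben vs Eli: Eli wins 5–4.
Ben vs Ana: Ana wins 5–4.
Gus vs Eli: Gus wins 6–3.
Gus vs Ana: Gus wins 5–4.
Eli vs Ana: Ana wins 5–4.
No candidate beats all others: Ben beats Gus beats Eli beats Ben, a majority cycle.

No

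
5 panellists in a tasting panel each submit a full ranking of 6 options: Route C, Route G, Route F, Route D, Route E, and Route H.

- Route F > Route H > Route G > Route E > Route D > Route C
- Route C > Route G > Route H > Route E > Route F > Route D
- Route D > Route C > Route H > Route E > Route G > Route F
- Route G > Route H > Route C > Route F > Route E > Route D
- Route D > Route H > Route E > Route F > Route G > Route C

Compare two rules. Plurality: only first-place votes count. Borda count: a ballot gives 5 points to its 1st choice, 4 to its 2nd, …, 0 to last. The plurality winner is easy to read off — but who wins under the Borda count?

Route H

Plurality first-place counts: Route C 1, Route G 1, Route F 1, Route D 2, Route E 0, Route H 0 → Route D.
Borda totals: Route C 12, Route G 14, Route F 10, Route D 11, Route E 10, Route H 18 → Route H.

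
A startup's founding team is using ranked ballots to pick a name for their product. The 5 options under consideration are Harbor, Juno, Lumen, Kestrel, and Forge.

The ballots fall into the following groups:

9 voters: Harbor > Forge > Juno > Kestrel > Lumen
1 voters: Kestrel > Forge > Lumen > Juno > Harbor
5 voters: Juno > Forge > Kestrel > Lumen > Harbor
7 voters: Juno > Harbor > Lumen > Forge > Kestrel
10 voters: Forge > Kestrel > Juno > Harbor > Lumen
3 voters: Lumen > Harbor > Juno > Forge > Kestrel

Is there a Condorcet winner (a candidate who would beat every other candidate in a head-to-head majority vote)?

No

Head-to-head results (35 voters total):
Harbor vs Juno: Juno wins 23–12.
Harbor vs Lumen: Harbor wins 26–9.
Harbor vs Kestrel: Harbor wins 19–16.
Harbor vs Forge: Harbor wins 19–16.
Juno vs Lumen: Juno wins 31–4.
Juno vs Kestrel: Juno wins 24–11.
Juno vs Forge: Forge wins 20–15.
Lumen vs Kestrel: Kestrel wins 25–10.
Lumen vs Forge: Forge wins 25–10.
Kestrel vs Forge: Forge wins 34–1.
No candidate beats all others: Harbor beats Forge beats Juno beats Harbor, a majority cycle.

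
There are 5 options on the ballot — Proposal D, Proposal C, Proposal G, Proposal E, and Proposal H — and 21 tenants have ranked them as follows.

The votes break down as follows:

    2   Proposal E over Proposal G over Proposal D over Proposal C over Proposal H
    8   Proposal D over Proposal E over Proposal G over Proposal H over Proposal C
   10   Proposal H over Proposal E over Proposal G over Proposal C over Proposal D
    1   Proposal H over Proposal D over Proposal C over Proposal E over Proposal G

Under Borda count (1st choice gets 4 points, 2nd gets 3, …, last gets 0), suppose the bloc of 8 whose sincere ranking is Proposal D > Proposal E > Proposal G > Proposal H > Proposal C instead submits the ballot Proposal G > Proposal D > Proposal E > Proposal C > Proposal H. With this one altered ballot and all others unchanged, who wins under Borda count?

Borda totals with the altered ballot: Proposal D 31, Proposal C 22, Proposal G 58, Proposal E 55, Proposal H 44.
The switch changes the winner from Proposal E to Proposal G.

Proposal G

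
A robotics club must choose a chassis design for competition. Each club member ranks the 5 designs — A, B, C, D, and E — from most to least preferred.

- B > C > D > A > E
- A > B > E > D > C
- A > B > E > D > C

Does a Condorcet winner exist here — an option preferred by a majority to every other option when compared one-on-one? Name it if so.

Head-to-head results (3 voters total):
A vs B: A wins 2–1.
A vs C: A wins 2–1.
A vs D: A wins 2–1.
A vs E: A wins 3–0.
B vs C: B wins 3–0.
B vs D: B wins 3–0.
B vs E: B wins 3–0.
C vs D: D wins 2–1.
C vs E: E wins 2–1.
D vs E: E wins 2–1.
A beats each rival — B (2–1), C (2–1), D (2–1), E (3–0) — so A is the Condorcet winner.

A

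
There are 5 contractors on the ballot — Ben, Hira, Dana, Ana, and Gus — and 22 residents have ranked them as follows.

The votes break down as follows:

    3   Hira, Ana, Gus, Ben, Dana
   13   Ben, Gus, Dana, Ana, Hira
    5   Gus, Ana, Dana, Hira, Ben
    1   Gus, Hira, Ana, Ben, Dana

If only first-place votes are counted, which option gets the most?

Ben

First-place vote totals:
  Ben: 13
  Hira: 3
  Dana: 0
  Ana: 0
  Gus: 6
Ben has the most first-place votes.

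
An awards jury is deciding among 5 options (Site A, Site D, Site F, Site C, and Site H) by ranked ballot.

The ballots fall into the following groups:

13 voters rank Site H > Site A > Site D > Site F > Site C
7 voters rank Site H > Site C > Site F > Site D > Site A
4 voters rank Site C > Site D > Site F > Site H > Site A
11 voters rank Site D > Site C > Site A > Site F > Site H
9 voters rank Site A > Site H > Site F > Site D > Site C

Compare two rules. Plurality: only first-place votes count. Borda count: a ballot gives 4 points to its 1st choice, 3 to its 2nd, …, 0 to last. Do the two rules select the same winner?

Yes

Plurality first-place counts: Site A 9, Site D 11, Site F 0, Site C 4, Site H 20 → Site H.
Borda totals: Site A 97, Site D 98, Site F 64, Site C 70, Site H 111 → Site H.
The two rules agree on Site H.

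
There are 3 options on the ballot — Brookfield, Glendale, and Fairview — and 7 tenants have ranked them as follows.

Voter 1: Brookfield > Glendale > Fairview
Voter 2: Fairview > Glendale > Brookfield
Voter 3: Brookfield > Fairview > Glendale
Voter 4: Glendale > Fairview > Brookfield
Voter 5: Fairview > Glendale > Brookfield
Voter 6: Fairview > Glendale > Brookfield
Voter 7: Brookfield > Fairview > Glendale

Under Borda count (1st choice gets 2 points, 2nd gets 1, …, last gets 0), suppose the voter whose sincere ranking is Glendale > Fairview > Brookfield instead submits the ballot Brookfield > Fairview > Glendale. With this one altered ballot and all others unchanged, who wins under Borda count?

Fairview

Borda totals with the altered ballot: Brookfield 8, Glendale 4, Fairview 9.
The winner is unchanged: still Fairview.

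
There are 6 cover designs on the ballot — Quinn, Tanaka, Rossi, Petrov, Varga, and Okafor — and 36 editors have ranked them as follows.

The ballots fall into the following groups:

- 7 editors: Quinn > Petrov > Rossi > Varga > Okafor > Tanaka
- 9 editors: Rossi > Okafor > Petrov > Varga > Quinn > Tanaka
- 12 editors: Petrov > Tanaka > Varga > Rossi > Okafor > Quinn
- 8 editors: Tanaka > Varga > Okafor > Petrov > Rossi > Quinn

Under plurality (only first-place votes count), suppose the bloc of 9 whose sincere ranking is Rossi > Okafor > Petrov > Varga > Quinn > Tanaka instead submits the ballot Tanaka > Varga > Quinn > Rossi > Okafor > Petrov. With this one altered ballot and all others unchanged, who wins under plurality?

First-place totals with the altered ballot: Quinn 7, Tanaka 17, Rossi 0, Petrov 12, Varga 0, Okafor 0.
The switch changes the winner from Petrov to Tanaka.

Tanaka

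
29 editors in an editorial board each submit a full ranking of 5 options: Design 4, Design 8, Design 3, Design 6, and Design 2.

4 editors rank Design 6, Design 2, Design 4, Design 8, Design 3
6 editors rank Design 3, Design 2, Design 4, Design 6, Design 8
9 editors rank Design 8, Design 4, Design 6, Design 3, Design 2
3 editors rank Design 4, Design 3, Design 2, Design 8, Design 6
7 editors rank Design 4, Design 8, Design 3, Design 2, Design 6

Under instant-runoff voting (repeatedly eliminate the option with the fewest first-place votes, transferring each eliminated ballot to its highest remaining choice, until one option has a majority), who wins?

Round 1: Design 4 10, Design 8 9, Design 3 6, Design 6 4, Design 2 0. Design 2 has the fewest and is eliminated.
Round 2: Design 4 10, Design 8 9, Design 3 6, Design 6 4. Design 6 has the fewest and is eliminated.
Round 3: Design 4 14, Design 8 9, Design 3 6. Design 3 has the fewest and is eliminated.
Round 4: Design 4 20, Design 8 9. Design 4 has a majority.

Design 4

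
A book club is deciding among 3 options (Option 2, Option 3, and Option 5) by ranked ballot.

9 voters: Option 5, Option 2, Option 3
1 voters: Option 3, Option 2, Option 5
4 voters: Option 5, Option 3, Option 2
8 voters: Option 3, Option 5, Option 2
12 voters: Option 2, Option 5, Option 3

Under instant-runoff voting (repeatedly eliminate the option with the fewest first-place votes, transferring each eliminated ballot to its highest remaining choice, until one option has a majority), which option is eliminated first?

Option 3

Round 1: Option 5 13, Option 2 12, Option 3 9. Option 3 has the fewest and is eliminated.
Round 2: Option 5 21, Option 2 13. Option 5 has a majority.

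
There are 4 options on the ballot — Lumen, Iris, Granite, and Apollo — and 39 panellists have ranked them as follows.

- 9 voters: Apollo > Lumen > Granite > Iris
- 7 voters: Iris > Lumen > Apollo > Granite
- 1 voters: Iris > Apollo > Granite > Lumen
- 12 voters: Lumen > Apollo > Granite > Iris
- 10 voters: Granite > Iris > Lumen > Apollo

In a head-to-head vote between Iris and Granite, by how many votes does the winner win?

Ballots ranking Iris above Granite: 7+1 = 8.
Ballots ranking Granite above Iris: 9+12+10 = 31.
Granite wins 31–8, a margin of 23.

23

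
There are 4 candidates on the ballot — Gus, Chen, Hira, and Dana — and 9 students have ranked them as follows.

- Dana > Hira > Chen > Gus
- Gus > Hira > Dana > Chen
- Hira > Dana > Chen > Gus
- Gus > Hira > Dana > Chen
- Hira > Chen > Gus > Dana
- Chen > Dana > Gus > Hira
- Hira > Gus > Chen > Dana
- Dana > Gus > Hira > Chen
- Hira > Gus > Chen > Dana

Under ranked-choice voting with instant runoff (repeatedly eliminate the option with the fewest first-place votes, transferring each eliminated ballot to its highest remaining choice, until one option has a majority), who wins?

Round 1: Hira 4, Gus 2, Dana 2, Chen 1. Chen has the fewest and is eliminated.
Round 2: Hira 4, Dana 3, Gus 2. Gus has the fewest and is eliminated.
Round 3: Hira 6, Dana 3. Hira has a majority.

Hira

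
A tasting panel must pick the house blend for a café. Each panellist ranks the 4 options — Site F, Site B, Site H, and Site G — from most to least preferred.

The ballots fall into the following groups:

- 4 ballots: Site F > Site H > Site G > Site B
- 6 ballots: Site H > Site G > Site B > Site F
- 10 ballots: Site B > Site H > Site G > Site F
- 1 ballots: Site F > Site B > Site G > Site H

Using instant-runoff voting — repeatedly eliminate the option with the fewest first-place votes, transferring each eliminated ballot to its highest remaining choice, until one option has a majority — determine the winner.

Site B

Round 1: Site B 10, Site H 6, Site F 5, Site G 0. Site G has the fewest and is eliminated.
Round 2: Site B 10, Site H 6, Site F 5. Site F has the fewest and is eliminated.
Round 3: Site B 11, Site H 10. Site B has a majority.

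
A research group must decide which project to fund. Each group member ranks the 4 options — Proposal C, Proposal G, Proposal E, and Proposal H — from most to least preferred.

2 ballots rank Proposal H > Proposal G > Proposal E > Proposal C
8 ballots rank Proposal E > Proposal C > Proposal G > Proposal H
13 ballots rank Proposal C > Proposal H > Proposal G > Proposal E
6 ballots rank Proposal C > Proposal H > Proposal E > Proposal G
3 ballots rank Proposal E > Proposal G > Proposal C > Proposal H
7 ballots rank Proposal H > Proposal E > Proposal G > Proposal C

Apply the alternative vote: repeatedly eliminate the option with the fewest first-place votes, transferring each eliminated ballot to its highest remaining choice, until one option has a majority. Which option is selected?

Round 1: Proposal C 19, Proposal E 11, Proposal H 9, Proposal G 0. Proposal G has the fewest and is eliminated.
Round 2: Proposal C 19, Proposal E 11, Proposal H 9. Proposal H has the fewest and is eliminated.
Round 3: Proposal E 20, Proposal C 19. Proposal E has a majority.

Proposal E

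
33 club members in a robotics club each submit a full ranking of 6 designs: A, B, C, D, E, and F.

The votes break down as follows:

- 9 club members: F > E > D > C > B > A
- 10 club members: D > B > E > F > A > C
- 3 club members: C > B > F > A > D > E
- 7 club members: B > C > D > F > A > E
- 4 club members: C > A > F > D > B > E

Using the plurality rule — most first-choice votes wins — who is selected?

D

First-place vote totals:
  A: 0
  B: 7
  C: 7
  D: 10
  E: 0
  F: 9
D has the most first-place votes.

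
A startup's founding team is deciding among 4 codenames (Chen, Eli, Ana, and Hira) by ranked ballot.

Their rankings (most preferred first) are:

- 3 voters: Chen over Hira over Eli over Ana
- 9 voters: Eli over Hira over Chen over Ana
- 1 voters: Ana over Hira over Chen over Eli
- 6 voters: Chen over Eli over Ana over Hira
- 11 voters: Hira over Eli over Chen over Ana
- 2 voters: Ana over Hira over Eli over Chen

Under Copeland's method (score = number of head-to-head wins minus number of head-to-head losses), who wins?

Pairwise results:
  Chen vs Eli: Eli wins 22–10.
  Chen vs Ana: Chen wins 29–3.
  Chen vs Hira: Hira wins 23–9.
  Eli vs Ana: Eli wins 29–3.
  Eli vs Hira: Hira wins 17–15.
  Ana vs Hira: Hira wins 23–9.
Copeland scores (wins − losses):
  Chen: 1 − 2 = -1
  Eli: 2 − 1 = 1
  Ana: 0 − 3 = -3
  Hira: 3 − 0 = 3
Hira has the best Copeland score.

Hira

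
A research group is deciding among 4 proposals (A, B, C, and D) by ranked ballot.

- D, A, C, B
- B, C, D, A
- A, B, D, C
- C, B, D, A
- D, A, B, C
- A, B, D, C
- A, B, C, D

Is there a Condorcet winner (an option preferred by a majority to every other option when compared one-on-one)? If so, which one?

Head-to-head results (7 voters total):
A vs B: A wins 5–2.
A vs C: A wins 5–2.
A vs D: D wins 4–3.
B vs C: B wins 5–2.
B vs D: B wins 5–2.
C vs D: D wins 4–3.
No candidate beats all others: A beats B beats D beats A, a majority cycle.

None — there is no Condorcet winner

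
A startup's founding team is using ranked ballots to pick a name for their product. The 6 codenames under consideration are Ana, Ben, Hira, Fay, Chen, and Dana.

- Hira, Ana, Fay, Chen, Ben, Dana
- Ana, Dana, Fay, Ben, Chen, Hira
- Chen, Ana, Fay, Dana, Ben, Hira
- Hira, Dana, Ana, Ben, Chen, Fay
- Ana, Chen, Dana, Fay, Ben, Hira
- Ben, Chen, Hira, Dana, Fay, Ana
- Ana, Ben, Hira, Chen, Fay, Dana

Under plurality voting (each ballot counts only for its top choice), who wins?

First-place vote totals:
  Ana: 3
  Ben: 1
  Hira: 2
  Fay: 0
  Chen: 1
  Dana: 0
Ana has the most first-place votes.

Ana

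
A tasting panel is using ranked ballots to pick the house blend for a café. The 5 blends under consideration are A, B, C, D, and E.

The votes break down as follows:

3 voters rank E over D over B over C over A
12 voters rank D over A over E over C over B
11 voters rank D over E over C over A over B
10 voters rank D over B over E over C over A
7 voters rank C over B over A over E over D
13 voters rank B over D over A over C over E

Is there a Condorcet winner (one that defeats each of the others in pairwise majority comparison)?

Yes

Head-to-head results (56 voters total):
A vs B: B wins 33–23.
A vs C: C wins 31–25.
A vs D: D wins 49–7.
A vs E: A wins 32–24.
B vs C: C wins 30–26.
B vs D: D wins 36–20.
B vs E: B wins 30–26.
C vs D: D wins 49–7.
C vs E: E wins 36–20.
D vs E: D wins 46–10.
D beats each rival — A (49–7), B (36–20), C (49–7), E (46–10) — so D is the Condorcet winner.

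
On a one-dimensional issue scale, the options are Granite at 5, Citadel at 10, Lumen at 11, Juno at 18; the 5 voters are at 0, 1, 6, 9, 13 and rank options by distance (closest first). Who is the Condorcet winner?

Granite

With single-peaked preferences on a line, the Condorcet winner is the candidate closest to the median voter.
The median voter (position 6) is closest to Granite at 5.
Check: Granite vs Citadel — voters closer to Granite: 3 of 5.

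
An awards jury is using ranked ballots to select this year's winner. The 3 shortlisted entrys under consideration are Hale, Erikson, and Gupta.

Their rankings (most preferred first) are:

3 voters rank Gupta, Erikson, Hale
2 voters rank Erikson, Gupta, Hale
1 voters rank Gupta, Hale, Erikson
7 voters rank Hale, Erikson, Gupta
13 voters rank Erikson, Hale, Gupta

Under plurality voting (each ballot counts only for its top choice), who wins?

First-place vote totals:
  Hale: 7
  Erikson: 15
  Gupta: 4
Erikson has the most first-place votes.

Erikson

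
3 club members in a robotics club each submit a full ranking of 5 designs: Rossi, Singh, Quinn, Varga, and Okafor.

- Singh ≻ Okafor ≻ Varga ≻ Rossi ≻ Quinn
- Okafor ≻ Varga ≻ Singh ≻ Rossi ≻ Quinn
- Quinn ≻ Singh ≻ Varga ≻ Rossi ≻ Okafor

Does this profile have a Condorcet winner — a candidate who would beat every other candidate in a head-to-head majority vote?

Head-to-head results (3 voters total):
Rossi vs Singh: Singh wins 3–0.
Rossi vs Quinn: Rossi wins 2–1.
Rossi vs Varga: Varga wins 3–0.
Rossi vs Okafor: Okafor wins 2–1.
Singh vs Quinn: Singh wins 2–1.
Singh vs Varga: Singh wins 2–1.
Singh vs Okafor: Singh wins 2–1.
Quinn vs Varga: Varga wins 2–1.
Quinn vs Okafor: Okafor wins 2–1.
Varga vs Okafor: Okafor wins 2–1.
Singh beats each rival — Rossi (3–0), Quinn (2–1), Varga (2–1), Okafor (2–1) — so Singh is the Condorcet winner.

Yes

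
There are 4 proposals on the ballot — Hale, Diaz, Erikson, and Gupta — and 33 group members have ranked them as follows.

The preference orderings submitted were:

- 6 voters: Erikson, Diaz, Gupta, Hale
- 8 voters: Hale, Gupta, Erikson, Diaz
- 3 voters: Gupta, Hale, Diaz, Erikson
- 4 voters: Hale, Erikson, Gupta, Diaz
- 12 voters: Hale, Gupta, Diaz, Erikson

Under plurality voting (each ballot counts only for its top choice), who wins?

Hale

First-place vote totals:
  Hale: 24
  Diaz: 0
  Erikson: 6
  Gupta: 3
Hale has the most first-place votes.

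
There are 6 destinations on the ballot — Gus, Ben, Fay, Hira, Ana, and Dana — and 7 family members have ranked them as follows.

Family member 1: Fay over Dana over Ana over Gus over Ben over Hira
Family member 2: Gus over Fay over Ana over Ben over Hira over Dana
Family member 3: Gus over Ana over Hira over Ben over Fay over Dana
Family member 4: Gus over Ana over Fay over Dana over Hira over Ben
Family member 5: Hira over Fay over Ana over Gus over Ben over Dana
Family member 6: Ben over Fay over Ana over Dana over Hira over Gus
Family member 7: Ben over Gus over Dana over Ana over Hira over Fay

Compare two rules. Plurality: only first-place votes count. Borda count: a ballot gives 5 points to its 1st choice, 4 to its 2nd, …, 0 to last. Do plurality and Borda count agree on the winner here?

Plurality first-place counts: Gus 3, Ben 2, Fay 1, Hira 1, Ana 0, Dana 0 → Gus.
Borda totals: Gus 23, Ben 16, Fay 21, Hira 12, Ana 22, Dana 11 → Gus.
The two rules agree on Gus.

Yes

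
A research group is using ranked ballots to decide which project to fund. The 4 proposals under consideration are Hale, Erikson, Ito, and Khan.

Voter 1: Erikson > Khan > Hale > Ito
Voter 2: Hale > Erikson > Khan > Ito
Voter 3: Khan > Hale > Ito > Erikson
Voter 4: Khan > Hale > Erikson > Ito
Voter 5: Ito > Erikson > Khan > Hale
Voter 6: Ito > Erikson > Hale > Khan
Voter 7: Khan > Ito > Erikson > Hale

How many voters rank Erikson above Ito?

3

Ballots ranking Erikson above Ito: 3.
Ballots ranking Ito above Erikson: 4.
So 3 of 7 voters prefer Erikson to Ito.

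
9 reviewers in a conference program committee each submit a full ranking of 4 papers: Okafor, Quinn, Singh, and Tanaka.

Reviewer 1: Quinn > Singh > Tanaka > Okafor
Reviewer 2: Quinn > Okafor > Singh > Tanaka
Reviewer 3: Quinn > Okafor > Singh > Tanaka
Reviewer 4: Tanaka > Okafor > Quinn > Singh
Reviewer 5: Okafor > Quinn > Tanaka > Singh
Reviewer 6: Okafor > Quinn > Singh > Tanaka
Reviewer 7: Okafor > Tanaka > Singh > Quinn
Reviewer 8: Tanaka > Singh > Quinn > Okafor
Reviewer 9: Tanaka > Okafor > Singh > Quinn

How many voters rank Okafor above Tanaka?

Ballots ranking Okafor above Tanaka: 5.
Ballots ranking Tanaka above Okafor: 4.
So 5 of 9 voters prefer Okafor to Tanaka.

5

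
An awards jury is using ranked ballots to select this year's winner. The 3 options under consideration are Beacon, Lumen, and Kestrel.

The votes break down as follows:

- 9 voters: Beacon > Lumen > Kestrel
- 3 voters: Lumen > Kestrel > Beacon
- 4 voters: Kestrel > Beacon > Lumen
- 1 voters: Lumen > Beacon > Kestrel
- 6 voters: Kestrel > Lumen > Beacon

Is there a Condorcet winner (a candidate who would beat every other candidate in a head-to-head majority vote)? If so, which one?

Head-to-head results (23 voters total):
Beacon vs Lumen: Beacon wins 13–10.
Beacon vs Kestrel: Kestrel wins 13–10.
Lumen vs Kestrel: Lumen wins 13–10.
No candidate beats all others: Beacon beats Lumen beats Kestrel beats Beacon, a majority cycle.

No Condorcet winner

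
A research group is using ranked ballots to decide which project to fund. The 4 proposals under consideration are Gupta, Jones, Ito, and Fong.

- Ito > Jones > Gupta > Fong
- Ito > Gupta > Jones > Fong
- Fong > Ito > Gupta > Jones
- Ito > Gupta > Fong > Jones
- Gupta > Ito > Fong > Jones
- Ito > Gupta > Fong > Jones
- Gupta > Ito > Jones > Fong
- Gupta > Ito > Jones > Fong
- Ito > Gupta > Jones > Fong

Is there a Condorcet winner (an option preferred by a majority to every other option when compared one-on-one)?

Head-to-head results (9 voters total):
Gupta vs Jones: Gupta wins 8–1.
Gupta vs Ito: Ito wins 6–3.
Gupta vs Fong: Gupta wins 8–1.
Jones vs Ito: Ito wins 9–0.
Jones vs Fong: Jones wins 5–4.
Ito vs Fong: Ito wins 8–1.
Ito beats each rival — Gupta (6–3), Jones (9–0), Fong (8–1) — so Ito is the Condorcet winner.

Yes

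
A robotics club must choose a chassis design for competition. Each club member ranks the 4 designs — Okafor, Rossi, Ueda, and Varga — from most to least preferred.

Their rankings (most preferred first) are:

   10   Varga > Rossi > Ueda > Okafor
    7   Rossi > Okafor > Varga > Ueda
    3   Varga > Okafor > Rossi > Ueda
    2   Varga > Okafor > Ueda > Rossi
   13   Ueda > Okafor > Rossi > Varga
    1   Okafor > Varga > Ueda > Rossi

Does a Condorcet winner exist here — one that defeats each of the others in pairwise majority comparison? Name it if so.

There is no Condorcet winner

Head-to-head results (36 voters total):
Okafor vs Rossi: Okafor wins 19–17.
Okafor vs Ueda: Ueda wins 23–13.
Okafor vs Varga: Okafor wins 21–15.
Rossi vs Ueda: Rossi wins 20–16.
Rossi vs Varga: Rossi wins 20–16.
Ueda vs Varga: Varga wins 23–13.
No candidate beats all others: Okafor beats Rossi beats Ueda beats Okafor, a majority cycle.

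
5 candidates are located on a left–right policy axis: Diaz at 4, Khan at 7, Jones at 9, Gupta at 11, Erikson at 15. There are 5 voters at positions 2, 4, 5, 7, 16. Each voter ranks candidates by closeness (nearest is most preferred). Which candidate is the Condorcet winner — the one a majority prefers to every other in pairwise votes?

Diaz

With single-peaked preferences on a line, the Condorcet winner is the candidate closest to the median voter.
The median voter (position 5) is closest to Diaz at 4.
Check: Diaz vs Khan — voters closer to Diaz: 3 of 5.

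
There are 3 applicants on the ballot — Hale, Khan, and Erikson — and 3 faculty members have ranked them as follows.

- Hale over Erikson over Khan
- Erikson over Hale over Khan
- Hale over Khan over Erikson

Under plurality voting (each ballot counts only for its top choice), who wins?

First-place vote totals:
  Hale: 2
  Khan: 0
  Erikson: 1
Hale has the most first-place votes.

Hale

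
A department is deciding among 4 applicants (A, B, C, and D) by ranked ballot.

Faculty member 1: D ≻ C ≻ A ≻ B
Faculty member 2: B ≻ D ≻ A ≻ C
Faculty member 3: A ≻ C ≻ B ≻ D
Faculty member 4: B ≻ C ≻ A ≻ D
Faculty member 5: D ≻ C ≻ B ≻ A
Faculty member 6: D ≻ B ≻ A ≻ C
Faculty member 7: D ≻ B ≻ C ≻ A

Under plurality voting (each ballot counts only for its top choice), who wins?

D

First-place vote totals:
  A: 1
  B: 2
  C: 0
  D: 4
D has the most first-place votes.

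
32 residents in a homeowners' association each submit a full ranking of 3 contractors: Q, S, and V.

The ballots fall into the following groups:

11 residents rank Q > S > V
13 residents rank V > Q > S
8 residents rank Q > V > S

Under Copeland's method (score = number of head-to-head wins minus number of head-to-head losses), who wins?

Q

Pairwise results:
  Q vs S: Q wins 32–0.
  Q vs V: Q wins 19–13.
  S vs V: V wins 21–11.
Copeland scores (wins − losses):
  Q: 2 − 0 = 2
  S: 0 − 2 = -2
  V: 1 − 1 = 0
Q has the best Copeland score.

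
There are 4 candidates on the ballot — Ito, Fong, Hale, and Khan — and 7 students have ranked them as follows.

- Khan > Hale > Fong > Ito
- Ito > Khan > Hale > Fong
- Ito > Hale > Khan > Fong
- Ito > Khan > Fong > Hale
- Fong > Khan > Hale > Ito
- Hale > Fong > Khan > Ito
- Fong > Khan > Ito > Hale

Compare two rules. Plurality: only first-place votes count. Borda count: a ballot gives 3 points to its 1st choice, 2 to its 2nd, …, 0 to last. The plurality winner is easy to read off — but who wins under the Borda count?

Plurality first-place counts: Ito 3, Fong 2, Hale 1, Khan 1 → Ito.
Borda totals: Ito 10, Fong 10, Hale 9, Khan 13 → Khan.

Khan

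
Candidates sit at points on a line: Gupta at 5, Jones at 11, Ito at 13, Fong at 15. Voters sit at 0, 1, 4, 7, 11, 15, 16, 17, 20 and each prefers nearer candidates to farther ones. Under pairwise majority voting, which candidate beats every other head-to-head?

Jones

With single-peaked preferences on a line, the Condorcet winner is the candidate closest to the median voter.
The median voter (position 11) is closest to Jones at 11.
Check: Jones vs Fong — voters closer to Jones: 5 of 9.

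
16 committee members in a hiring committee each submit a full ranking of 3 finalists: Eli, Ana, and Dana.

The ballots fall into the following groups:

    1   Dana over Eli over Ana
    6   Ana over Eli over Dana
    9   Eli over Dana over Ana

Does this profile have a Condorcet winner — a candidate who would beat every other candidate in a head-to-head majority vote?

Yes

Head-to-head results (16 voters total):
Eli vs Ana: Eli wins 10–6.
Eli vs Dana: Eli wins 15–1.
Ana vs Dana: Dana wins 10–6.
Eli beats each rival — Ana (10–6), Dana (15–1) — so Eli is the Condorcet winner.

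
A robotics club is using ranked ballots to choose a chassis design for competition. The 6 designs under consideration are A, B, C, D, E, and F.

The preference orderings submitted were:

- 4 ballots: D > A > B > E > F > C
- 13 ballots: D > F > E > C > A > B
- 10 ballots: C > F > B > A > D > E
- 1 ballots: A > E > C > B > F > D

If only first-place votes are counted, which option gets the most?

First-place vote totals:
  A: 1
  B: 0
  C: 10
  D: 17
  E: 0
  F: 0
D has the most first-place votes.

D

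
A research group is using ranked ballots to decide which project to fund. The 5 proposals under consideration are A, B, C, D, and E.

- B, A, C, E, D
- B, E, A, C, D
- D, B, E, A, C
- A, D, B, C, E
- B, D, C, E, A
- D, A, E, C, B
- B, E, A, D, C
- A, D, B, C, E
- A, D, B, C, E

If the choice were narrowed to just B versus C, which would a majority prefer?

B

Ballots ranking B above C: 8.
Ballots ranking C above B: 1.
B wins the head-to-head, 8–1.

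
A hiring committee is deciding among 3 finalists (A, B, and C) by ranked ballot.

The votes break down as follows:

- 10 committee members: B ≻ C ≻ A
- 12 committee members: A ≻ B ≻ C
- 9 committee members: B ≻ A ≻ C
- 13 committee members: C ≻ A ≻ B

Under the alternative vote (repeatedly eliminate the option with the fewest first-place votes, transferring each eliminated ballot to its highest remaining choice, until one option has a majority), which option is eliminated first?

A

Round 1: B 19, C 13, A 12. A has the fewest and is eliminated.
Round 2: B 31, C 13. B has a majority.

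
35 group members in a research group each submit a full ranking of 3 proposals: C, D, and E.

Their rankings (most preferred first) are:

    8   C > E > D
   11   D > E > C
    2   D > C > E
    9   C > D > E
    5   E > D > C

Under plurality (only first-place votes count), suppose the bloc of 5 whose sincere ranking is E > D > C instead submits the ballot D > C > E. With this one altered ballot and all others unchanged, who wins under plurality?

First-place totals with the altered ballot: C 17, D 18, E 0.
The switch changes the winner from C to D.

D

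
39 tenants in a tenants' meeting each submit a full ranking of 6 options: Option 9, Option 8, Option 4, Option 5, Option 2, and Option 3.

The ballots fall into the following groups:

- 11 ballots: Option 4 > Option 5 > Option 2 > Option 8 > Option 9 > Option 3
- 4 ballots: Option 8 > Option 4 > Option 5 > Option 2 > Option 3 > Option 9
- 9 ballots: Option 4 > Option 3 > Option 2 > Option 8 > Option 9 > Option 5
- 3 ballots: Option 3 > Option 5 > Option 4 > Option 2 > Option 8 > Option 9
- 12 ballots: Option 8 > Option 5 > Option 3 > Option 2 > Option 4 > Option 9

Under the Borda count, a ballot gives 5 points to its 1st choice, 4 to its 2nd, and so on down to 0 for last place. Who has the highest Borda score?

Option 4

Borda scores:
  Option 9: 11·1 + 4·0 + 9·1 + 3·0 + 12·0 = 20
  Option 8: 11·2 + 4·5 + 9·2 + 3·1 + 12·5 = 123
  Option 4: 11·5 + 4·4 + 9·5 + 3·3 + 12·1 = 137
  Option 5: 11·4 + 4·3 + 9·0 + 3·4 + 12·4 = 116
  Option 2: 11·3 + 4·2 + 9·3 + 3·2 + 12·2 = 98
  Option 3: 11·0 + 4·1 + 9·4 + 3·5 + 12·3 = 91
Option 4 has the highest total.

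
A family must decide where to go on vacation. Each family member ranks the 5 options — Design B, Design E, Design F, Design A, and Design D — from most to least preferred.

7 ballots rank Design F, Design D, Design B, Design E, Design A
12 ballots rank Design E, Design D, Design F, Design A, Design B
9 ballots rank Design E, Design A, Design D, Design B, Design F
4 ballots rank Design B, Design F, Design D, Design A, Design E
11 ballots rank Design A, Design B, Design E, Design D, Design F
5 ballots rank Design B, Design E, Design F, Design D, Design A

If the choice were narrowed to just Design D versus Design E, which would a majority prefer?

Design E

Ballots ranking Design D above Design E: 7+4 = 11.
Ballots ranking Design E above Design D: 12+9+11+5 = 37.
Design E wins the head-to-head, 37–11.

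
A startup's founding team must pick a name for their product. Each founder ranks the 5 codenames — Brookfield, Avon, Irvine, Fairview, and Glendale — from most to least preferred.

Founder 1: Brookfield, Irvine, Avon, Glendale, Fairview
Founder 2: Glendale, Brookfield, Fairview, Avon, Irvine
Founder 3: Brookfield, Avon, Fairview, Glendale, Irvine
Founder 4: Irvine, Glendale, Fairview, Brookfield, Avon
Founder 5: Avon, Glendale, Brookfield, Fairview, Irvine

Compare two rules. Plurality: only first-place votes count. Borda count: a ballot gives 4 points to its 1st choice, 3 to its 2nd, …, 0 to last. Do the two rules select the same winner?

Plurality first-place counts: Brookfield 2, Avon 1, Irvine 1, Fairview 0, Glendale 1 → Brookfield.
Borda totals: Brookfield 14, Avon 10, Irvine 7, Fairview 7, Glendale 12 → Brookfield.
The two rules agree on Brookfield.

Yes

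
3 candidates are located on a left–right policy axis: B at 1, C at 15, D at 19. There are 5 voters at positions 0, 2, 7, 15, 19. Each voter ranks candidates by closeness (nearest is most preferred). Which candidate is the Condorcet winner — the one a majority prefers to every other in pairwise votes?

With single-peaked preferences on a line, the Condorcet winner is the candidate closest to the median voter.
The median voter (position 7) is closest to B at 1.
Check: B vs D — voters closer to B: 3 of 5.

B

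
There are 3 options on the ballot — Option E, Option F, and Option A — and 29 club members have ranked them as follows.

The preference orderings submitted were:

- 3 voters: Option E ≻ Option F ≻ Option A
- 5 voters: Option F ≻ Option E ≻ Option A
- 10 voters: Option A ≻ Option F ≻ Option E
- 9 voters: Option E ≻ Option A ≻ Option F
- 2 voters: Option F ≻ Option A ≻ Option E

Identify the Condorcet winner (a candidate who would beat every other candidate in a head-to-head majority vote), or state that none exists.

Head-to-head results (29 voters total):
Option E vs Option F: Option F wins 17–12.
Option E vs Option A: Option E wins 17–12.
Option F vs Option A: Option A wins 19–10.
No candidate beats all others: Option E beats Option A beats Option F beats Option E, a majority cycle.

There is no Condorcet winner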